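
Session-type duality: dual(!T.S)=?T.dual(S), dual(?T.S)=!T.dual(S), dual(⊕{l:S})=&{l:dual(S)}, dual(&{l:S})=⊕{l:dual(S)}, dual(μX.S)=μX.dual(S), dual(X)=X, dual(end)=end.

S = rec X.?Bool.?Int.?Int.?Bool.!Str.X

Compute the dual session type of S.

rec X → rec X  (rec unchanged)
  ?Bool → !Bool
    ?Int → !Int
      ?Int → !Int
        ?Bool → !Bool
          !Str → ?Str
            dual(X) = X

rec X.!Bool.!Int.!Int.!Bool.?Str.X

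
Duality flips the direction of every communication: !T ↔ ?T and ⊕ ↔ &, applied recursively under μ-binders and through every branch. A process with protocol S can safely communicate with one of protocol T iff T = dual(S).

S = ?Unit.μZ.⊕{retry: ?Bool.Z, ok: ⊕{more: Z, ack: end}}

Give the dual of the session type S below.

?Unit ↦ !Unit
  μZ ↦ μZ  (binder kept)
    ⊕{retry,ok} ↦ &{retry,ok}  (select→offer)
      [retry]
        ?Bool ↦ !Bool
          Z ↦ Z
      [ok]
        ⊕{more,ack} ↦ &{more,ack}  (select→offer)
          [more]
            Z ↦ Z
          [ack]
            end ↦ end

!Unit.μZ.&{retry: !Bool.Z, ok: &{more: Z, ack: end}}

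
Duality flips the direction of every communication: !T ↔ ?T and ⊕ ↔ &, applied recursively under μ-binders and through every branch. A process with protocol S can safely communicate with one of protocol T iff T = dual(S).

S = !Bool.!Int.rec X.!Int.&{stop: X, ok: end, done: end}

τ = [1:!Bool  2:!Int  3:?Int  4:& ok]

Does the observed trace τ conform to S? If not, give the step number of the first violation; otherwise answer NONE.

3

[1] !Bool  ✓  cont: !Int.rec X.…
[2] !Int  ✓  cont: rec X.…
[3] got ?Int, protocol expects !Int  ✗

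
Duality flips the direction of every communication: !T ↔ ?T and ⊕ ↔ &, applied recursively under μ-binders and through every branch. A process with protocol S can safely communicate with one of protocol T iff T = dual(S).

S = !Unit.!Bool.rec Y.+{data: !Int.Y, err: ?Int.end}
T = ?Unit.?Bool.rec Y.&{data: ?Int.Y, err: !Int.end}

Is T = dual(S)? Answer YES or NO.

!Unit | ?Unit  match
  !Bool | ?Bool  match
    rec Y | rec Y  match (μ self-dual)
      +{data,err} | &{data,err}  match same labels
        [data]
          !Int | ?Int  match
            Y | Y  match
        [err]
          ?Int | !Int  match
            end | end  match

YES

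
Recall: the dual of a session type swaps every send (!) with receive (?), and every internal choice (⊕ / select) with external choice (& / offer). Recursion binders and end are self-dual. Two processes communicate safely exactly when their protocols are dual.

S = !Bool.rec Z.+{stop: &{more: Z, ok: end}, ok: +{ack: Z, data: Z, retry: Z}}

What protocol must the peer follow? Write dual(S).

!Bool → ?Bool
  rec Z → rec Z  (rec unchanged)
    +{stop,ok} → &{stop,ok}  (⊕→&)
      • stop:
        &{more,ok} → +{more,ok}  (offer→select)
          • more:
            Z ↦ Z
          • ok:
            end ↦ end
      • ok:
        +{ack,data,retry} → &{ack,data,retry}  (⊕→&)
          • ack:
            Z ↦ Z
          • data:
            Z ↦ Z
          • retry:
            Z ↦ Z

?Bool.rec Z.&{stop: +{more: Z, ok: end}, ok: &{ack: Z, data: Z, retry: Z}}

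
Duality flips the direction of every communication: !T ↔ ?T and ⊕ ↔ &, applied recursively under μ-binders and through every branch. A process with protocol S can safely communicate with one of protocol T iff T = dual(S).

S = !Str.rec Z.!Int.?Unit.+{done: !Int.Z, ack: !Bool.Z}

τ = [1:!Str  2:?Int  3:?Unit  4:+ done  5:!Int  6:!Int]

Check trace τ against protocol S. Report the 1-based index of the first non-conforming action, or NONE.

2

[1] !Str  ✓  residual = rec Z.…
[2] got ?Int, protocol expects !Int  ✗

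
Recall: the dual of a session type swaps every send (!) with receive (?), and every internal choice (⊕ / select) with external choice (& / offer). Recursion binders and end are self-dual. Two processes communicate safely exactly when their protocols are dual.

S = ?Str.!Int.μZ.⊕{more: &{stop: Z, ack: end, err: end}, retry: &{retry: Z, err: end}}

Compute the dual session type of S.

?Str = !Str
  !Int = ?Int
    μZ = μZ  (rec unchanged)
      ⊕{more,retry} = &{more,retry}  (⊕→&)
        case more:
          &{stop,ack,err} = ⊕{stop,ack,err}  (&→⊕)
            case stop:
              Z ↦ Z
            case ack:
              end ↦ end
            case err:
              end ↦ end
        case retry:
          &{retry,err} = ⊕{retry,err}  (&→⊕)
            case retry:
              Z ↦ Z
            case err:
              end ↦ end

!Str.?Int.μZ.&{more: ⊕{stop: Z, ack: end, err: end}, retry: ⊕{retry: Z, err: end}}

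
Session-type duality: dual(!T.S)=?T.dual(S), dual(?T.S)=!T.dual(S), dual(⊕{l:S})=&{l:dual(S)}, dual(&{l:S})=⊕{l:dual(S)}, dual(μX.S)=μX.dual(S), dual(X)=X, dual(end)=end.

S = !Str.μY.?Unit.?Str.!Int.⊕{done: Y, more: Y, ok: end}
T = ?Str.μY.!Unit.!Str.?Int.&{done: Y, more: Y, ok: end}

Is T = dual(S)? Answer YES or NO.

!Str ‖ ?Str  ok
  μY ‖ μY  ok (binder kept)
    ?Unit ‖ !Unit  ok
      ?Str ‖ !Str  ok
        !Int ‖ ?Int  ok
          ⊕{done,more,ok} ‖ &{done,more,ok}  ok same labels
            • done:
              Y ‖ Y  ok
            • more:
              Y ‖ Y  ok
            • ok:
              end ‖ end  ok

YES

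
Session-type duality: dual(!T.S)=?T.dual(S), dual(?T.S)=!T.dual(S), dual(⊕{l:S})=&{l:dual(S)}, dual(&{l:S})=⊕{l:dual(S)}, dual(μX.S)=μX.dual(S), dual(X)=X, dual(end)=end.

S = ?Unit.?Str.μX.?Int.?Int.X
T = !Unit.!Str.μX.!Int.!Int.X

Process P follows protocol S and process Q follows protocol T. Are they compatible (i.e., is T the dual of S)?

YES

?Unit | !Unit  ✓
  ?Str | !Str  ✓
    μX | μX  ✓ (rec unchanged)
      ?Int | !Int  ✓
        ?Int | !Int  ✓
          X | X  ✓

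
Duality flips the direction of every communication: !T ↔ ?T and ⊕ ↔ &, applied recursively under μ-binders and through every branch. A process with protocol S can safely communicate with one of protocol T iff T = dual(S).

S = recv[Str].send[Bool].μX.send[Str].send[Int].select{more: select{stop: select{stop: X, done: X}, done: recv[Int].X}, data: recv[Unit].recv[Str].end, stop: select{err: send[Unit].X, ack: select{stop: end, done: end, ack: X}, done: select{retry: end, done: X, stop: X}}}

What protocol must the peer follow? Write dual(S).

send[Str].recv[Bool].μX.recv[Str].recv[Int].offer{more: offer{stop: offer{stop: X, done: X}, done: send[Int].X}, data: send[Unit].send[Str].end, stop: offer{err: recv[Unit].X, ack: offer{stop: end, done: end, ack: X}, done: offer{retry: end, done: X, stop: X}}}

recv[Str] ↦ send[Str]
  send[Bool] ↦ recv[Bool]
    μX ↦ μX  (binder kept)
      send[Str] ↦ recv[Str]
        send[Int] ↦ recv[Int]
          select{more,data,stop} ↦ offer{more,data,stop}  (select→offer)
            [more]
              select{stop,done} ↦ offer{stop,done}  (select→offer)
                [stop]
                  select{stop,done} ↦ offer{stop,done}  (select→offer)
                    [stop]
                      dual(X) = X
                    [done]
                      dual(X) = X
                [done]
                  recv[Int] ↦ send[Int]
                    dual(X) = X
            [data]
              recv[Unit] ↦ send[Unit]
                recv[Str] ↦ send[Str]
                  dual(end) = end
            [stop]
              select{err,ack,done} ↦ offer{err,ack,done}  (select→offer)
                [err]
                  send[Unit] ↦ recv[Unit]
                    dual(X) = X
                [ack]
                  select{stop,done,ack} ↦ offer{stop,done,ack}  (select→offer)
                    [stop]
                      dual(end) = end
                    [done]
                      dual(end) = end
                    [ack]
                      dual(X) = X
                [done]
                  select{retry,done,stop} ↦ offer{retry,done,stop}  (select→offer)
                    [retry]
                      dual(end) = end
                    [done]
                      dual(X) = X
                    [stop]
                      dual(X) = X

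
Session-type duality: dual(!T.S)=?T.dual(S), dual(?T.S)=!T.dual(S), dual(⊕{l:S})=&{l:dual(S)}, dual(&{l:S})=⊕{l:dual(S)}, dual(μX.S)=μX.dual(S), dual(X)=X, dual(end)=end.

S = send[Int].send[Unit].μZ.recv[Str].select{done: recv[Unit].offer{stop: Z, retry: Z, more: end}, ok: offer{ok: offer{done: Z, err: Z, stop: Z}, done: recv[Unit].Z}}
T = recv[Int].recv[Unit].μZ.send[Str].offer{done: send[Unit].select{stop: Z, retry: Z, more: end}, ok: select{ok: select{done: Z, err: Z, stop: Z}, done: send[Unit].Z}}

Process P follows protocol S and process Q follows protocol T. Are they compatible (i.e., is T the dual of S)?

send[Int] ‖ recv[Int]  ok
  send[Unit] ‖ recv[Unit]  ok
    μZ ‖ μZ  ok (μ self-dual)
      recv[Str] ‖ send[Str]  ok
        select{done,ok} ‖ offer{done,ok}  ok label sets agree
          case done:
            recv[Unit] ‖ send[Unit]  ok
              offer{stop,retry,more} ‖ select{stop,retry,more}  ok label sets agree
                case stop:
                  Z ‖ Z  ok
                case retry:
                  Z ‖ Z  ok
                case more:
                  end ‖ end  ok
          case ok:
            offer{ok,done} ‖ select{ok,done}  ok label sets agree
              case ok:
                offer{done,err,stop} ‖ select{done,err,stop}  ok label sets agree
                  case done:
                    Z ‖ Z  ok
                  case err:
                    Z ‖ Z  ok
                  case stop:
                    Z ‖ Z  ok
              case done:
                recv[Unit] ‖ send[Unit]  ok
                  Z ‖ Z  ok

YES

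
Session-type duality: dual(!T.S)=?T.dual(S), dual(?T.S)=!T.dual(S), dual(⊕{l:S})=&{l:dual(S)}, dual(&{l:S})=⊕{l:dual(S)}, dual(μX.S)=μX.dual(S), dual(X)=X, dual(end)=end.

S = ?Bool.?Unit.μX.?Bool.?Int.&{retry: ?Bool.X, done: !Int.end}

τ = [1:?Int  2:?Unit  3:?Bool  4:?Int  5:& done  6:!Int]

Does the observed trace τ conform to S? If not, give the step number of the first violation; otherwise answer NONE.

1

[1] got ?Int, protocol expects ?Bool  ✗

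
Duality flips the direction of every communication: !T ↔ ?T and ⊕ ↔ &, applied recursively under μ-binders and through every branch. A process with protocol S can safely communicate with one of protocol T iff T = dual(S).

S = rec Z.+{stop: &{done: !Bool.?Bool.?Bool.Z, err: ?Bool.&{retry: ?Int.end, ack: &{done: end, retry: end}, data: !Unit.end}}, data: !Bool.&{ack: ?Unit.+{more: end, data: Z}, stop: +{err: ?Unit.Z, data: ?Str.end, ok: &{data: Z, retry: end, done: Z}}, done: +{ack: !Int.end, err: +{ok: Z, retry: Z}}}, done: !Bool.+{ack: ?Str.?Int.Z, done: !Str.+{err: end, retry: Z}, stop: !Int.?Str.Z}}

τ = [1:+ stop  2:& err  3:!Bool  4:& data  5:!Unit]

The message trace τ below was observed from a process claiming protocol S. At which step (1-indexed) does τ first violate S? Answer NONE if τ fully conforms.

3

[1] + stop  match  residual = &{done: !Bool.?Bool.?Bool.rec Z.…, err: ?Bool.&{retry: ?Int.end, ack: &{done: end, retry: end}, data: !Unit.end}}
[2] & err  match  residual = ?Bool.&{retry: ?Int.end, ack: &{done: end, retry: end}, data: !Unit.end}
[3] got !Bool, protocol expects ?Bool  ✗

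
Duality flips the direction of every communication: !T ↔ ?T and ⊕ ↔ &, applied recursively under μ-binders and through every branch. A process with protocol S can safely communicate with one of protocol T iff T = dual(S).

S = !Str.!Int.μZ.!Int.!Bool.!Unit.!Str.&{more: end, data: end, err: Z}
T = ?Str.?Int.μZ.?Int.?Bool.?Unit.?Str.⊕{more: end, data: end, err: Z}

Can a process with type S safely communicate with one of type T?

YES

!Str | ?Str  match
  !Int | ?Int  match
    μZ | μZ  match (binder kept)
      !Int | ?Int  match
        !Bool | ?Bool  match
          !Unit | ?Unit  match
            !Str | ?Str  match
              &{more,data,err} | ⊕{more,data,err}  match label sets agree
                case more:
                  end | end  match
                case data:
                  end | end  match
                case err:
                  Z | Z  match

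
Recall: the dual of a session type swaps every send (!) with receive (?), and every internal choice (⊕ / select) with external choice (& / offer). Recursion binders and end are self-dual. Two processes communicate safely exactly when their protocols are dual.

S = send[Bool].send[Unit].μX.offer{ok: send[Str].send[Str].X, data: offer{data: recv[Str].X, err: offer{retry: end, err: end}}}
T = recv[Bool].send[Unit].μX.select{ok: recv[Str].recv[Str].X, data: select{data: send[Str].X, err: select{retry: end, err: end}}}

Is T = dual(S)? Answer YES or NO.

NO

send[Bool] | recv[Bool]  ✓
  send[Unit] | send[Unit]  ✗ same direction on both sides — not dual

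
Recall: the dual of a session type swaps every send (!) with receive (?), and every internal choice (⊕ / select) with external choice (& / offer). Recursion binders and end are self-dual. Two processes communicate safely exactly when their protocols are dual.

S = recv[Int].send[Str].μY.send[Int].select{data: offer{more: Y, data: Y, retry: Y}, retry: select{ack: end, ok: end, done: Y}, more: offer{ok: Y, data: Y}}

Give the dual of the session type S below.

send[Int].recv[Str].μY.recv[Int].offer{data: select{more: Y, data: Y, retry: Y}, retry: offer{ack: end, ok: end, done: Y}, more: select{ok: Y, data: Y}}

recv[Int] → send[Int]
  send[Str] → recv[Str]
    μY → μY  (rec unchanged)
      send[Int] → recv[Int]
        select{data,retry,more} → offer{data,retry,more}  (⊕→&)
          [data]
            offer{more,data,retry} → select{more,data,retry}  (external→internal)
              [more]
                dual(Y) = Y
              [data]
                dual(Y) = Y
              [retry]
                dual(Y) = Y
          [retry]
            select{ack,ok,done} → offer{ack,ok,done}  (⊕→&)
              [ack]
                dual(end) = end
              [ok]
                dual(end) = end
              [done]
                dual(Y) = Y
          [more]
            offer{ok,data} → select{ok,data}  (external→internal)
              [ok]
                dual(Y) = Y
              [data]
                dual(Y) = Y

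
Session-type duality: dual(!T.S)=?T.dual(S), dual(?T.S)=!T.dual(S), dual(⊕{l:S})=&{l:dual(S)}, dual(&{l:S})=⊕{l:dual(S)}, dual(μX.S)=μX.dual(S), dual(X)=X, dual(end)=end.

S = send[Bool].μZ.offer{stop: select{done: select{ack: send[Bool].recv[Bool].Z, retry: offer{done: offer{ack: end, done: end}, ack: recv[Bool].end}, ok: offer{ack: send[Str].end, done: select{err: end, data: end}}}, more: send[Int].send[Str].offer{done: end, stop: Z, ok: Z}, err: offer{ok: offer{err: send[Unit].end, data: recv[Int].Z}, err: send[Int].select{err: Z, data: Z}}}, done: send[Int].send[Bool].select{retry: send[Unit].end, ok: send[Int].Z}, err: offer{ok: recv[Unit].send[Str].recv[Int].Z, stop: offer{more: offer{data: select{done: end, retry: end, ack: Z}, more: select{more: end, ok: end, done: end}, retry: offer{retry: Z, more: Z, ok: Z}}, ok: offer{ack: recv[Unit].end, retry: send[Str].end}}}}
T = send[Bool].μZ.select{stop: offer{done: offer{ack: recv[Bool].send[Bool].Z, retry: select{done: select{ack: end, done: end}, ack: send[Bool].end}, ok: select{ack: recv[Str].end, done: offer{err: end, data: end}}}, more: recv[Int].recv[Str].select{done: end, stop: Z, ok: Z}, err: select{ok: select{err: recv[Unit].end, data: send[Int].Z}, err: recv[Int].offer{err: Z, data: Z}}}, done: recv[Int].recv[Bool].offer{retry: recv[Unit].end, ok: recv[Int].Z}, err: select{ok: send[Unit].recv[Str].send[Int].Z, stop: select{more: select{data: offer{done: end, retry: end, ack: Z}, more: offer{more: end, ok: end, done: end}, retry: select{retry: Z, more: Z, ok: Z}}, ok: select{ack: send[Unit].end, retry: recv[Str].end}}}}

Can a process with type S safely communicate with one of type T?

NO

send[Bool] vs send[Bool]  ✗ same direction on both sides — not dual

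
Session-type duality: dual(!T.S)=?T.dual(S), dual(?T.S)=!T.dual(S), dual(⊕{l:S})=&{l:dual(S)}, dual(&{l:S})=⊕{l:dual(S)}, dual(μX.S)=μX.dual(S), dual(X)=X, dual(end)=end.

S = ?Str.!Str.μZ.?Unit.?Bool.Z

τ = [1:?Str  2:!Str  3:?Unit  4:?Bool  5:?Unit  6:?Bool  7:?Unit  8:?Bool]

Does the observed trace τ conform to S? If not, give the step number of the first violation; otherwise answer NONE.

NONE

@1 ?Str  ok  state: !Str.μZ.…
@2 !Str  ok  state: μZ.…
@3 ?Unit  ok  state: ?Bool.μZ.…
@4 ?Bool  ok  state: μZ.…
@5 ?Unit  ok  state: ?Bool.μZ.…
@6 ?Bool  ok  state: μZ.…
@7 ?Unit  ok  state: ?Bool.μZ.…
@8 ?Bool  ok  state: μZ.…
τ conforms to S (length 8)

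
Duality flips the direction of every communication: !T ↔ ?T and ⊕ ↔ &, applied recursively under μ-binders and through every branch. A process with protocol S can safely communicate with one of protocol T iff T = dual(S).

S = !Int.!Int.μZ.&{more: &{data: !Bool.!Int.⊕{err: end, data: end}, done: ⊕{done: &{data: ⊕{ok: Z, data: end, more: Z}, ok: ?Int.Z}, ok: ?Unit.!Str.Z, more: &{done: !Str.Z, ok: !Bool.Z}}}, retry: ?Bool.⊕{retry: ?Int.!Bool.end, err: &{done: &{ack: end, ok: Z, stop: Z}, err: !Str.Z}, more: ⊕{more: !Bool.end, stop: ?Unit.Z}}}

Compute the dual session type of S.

!Int = ?Int
  !Int = ?Int
    μZ = μZ  (rec unchanged)
      &{more,retry} = ⊕{more,retry}  (&→⊕)
        [more]
          &{data,done} = ⊕{data,done}  (&→⊕)
            [data]
              !Bool = ?Bool
                !Int = ?Int
                  ⊕{err,data} = &{err,data}  (internal→external)
                    [err]
                      dual(end) = end
                    [data]
                      dual(end) = end
            [done]
              ⊕{done,ok,more} = &{done,ok,more}  (internal→external)
                [done]
                  &{data,ok} = ⊕{data,ok}  (&→⊕)
                    [data]
                      ⊕{ok,data,more} = &{ok,data,more}  (internal→external)
                        [ok]
                          dual(Z) = Z
                        [data]
                          dual(end) = end
                        [more]
                          dual(Z) = Z
                    [ok]
                      ?Int = !Int
                        dual(Z) = Z
                [ok]
                  ?Unit = !Unit
                    !Str = ?Str
                      dual(Z) = Z
                [more]
                  &{done,ok} = ⊕{done,ok}  (&→⊕)
                    [done]
                      !Str = ?Str
                        dual(Z) = Z
                    [ok]
                      !Bool = ?Bool
                        dual(Z) = Z
        [retry]
          ?Bool = !Bool
            ⊕{retry,err,more} = &{retry,err,more}  (internal→external)
              [retry]
                ?Int = !Int
                  !Bool = ?Bool
                    dual(end) = end
              [err]
                &{done,err} = ⊕{done,err}  (&→⊕)
                  [done]
                    &{ack,ok,stop} = ⊕{ack,ok,stop}  (&→⊕)
                      [ack]
                        dual(end) = end
                      [ok]
                        dual(Z) = Z
                      [stop]
                        dual(Z) = Z
                  [err]
                    !Str = ?Str
                      dual(Z) = Z
              [more]
                ⊕{more,stop} = &{more,stop}  (internal→external)
                  [more]
                    !Bool = ?Bool
                      dual(end) = end
                  [stop]
                    ?Unit = !Unit
                      dual(Z) = Z

?Int.?Int.μZ.⊕{more: ⊕{data: ?Bool.?Int.&{err: end, data: end}, done: &{done: ⊕{data: &{ok: Z, data: end, more: Z}, ok: !Int.Z}, ok: !Unit.?Str.Z, more: ⊕{done: ?Str.Z, ok: ?Bool.Z}}}, retry: !Bool.&{retry: !Int.?Bool.end, err: ⊕{done: ⊕{ack: end, ok: Z, stop: Z}, err: ?Str.Z}, more: &{more: ?Bool.end, stop: !Unit.Z}}}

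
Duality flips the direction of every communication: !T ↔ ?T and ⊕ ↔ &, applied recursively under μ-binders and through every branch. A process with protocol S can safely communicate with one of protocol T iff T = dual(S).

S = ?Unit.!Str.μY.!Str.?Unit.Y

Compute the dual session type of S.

?Unit = !Unit
  !Str = ?Str
    μY = μY  (rec unchanged)
      !Str = ?Str
        ?Unit = !Unit
          Y ↦ Y

!Unit.?Str.μY.?Str.!Unit.Y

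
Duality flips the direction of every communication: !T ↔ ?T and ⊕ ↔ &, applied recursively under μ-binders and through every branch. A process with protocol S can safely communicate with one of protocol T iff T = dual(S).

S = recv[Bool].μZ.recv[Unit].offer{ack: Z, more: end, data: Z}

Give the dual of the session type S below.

recv[Bool] ↦ send[Bool]
  μZ ↦ μZ  (binder kept)
    recv[Unit] ↦ send[Unit]
      offer{ack,more,data} ↦ select{ack,more,data}  (&→⊕)
        case ack:
          dual(Z) = Z
        case more:
          dual(end) = end
        case data:
          dual(Z) = Z

send[Bool].μZ.send[Unit].select{ack: Z, more: end, data: Z}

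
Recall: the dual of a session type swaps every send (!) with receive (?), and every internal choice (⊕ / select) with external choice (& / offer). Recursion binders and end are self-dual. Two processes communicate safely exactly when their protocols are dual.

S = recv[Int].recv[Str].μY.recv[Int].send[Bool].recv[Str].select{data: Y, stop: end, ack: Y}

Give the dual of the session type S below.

send[Int].send[Str].μY.send[Int].recv[Bool].send[Str].offer{data: Y, stop: end, ack: Y}

recv[Int] → send[Int]
  recv[Str] → send[Str]
    μY → μY  (μ self-dual)
      recv[Int] → send[Int]
        send[Bool] → recv[Bool]
          recv[Str] → send[Str]
            select{data,stop,ack} → offer{data,stop,ack}  (select→offer)
              [data]
                Y self-dual
              [stop]
                end self-dual
              [ack]
                Y self-dual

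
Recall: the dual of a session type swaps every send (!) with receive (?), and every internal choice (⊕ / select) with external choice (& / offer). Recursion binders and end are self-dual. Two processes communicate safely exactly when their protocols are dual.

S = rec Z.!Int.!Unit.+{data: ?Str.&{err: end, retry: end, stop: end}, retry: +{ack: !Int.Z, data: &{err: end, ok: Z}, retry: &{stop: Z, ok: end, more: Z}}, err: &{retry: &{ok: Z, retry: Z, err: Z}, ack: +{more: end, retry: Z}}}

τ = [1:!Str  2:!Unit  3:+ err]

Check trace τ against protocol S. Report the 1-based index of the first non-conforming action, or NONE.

step 1: got !Str, protocol expects !Int  ✗

1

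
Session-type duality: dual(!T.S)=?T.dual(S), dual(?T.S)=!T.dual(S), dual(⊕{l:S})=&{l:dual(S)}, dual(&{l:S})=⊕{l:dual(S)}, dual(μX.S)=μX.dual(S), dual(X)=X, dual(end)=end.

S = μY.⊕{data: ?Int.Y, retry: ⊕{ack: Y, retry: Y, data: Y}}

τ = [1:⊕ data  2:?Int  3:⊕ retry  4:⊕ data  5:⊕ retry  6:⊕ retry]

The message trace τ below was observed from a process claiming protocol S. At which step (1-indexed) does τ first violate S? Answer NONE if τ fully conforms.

@1 ⊕ data  match  now at ?Int.μY.…
@2 ?Int  match  now at μY.…
@3 ⊕ retry  match  now at ⊕{ack: μY.…, retry: μY.…, data: μY.…}
@4 ⊕ data  match  now at μY.…
@5 ⊕ retry  match  now at ⊕{ack: μY.…, retry: μY.…, data: μY.…}
@6 ⊕ retry  match  now at μY.…
trace exhausted — no violation

NONE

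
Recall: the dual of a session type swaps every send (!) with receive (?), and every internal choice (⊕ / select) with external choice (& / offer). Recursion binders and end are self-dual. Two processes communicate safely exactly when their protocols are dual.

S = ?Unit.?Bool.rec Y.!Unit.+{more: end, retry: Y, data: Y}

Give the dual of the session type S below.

!Unit.!Bool.rec Y.?Unit.&{more: end, retry: Y, data: Y}

?Unit = !Unit
  ?Bool = !Bool
    rec Y = rec Y  (μ self-dual)
      !Unit = ?Unit
        +{more,retry,data} = &{more,retry,data}  (select→offer)
          case more:
            dual(end) = end
          case retry:
            dual(Y) = Y
          case data:
            dual(Y) = Y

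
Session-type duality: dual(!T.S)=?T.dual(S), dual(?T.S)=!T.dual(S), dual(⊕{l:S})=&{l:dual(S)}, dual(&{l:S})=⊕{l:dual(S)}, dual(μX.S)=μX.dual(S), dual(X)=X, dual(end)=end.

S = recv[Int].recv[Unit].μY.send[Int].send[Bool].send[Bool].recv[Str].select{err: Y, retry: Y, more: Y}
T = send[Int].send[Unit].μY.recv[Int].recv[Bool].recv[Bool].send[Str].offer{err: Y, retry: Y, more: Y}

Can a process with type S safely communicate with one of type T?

YES

recv[Int] | send[Int]  match
  recv[Unit] | send[Unit]  match
    μY | μY  match (rec unchanged)
      send[Int] | recv[Int]  match
        send[Bool] | recv[Bool]  match
          send[Bool] | recv[Bool]  match
            recv[Str] | send[Str]  match
              select{err,retry,more} | offer{err,retry,more}  match same labels
                [err]
                  Y | Y  match
                [retry]
                  Y | Y  match
                [more]
                  Y | Y  match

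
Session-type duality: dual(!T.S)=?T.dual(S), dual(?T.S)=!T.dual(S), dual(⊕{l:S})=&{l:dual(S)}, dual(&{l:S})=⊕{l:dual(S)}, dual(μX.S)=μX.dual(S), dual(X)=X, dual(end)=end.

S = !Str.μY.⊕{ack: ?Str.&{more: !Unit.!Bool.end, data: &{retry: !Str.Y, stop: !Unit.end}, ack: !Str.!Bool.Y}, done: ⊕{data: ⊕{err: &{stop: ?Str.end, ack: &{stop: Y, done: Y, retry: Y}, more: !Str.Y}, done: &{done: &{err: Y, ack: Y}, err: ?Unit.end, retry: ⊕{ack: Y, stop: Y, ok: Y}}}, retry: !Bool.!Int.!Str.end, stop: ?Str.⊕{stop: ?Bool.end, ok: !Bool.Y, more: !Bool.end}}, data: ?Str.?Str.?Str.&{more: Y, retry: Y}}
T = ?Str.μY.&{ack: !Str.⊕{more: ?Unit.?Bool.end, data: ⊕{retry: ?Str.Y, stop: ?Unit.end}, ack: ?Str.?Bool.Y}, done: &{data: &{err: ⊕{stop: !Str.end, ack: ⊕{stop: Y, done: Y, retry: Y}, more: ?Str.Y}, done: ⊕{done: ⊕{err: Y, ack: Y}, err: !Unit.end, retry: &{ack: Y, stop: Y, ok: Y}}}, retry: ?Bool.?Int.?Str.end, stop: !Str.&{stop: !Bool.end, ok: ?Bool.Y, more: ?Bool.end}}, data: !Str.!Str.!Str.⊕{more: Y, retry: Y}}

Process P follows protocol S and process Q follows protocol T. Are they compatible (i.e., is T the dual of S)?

!Str vs ?Str  ✓
  μY vs μY  ✓ (rec unchanged)
    ⊕{ack,done,data} vs &{ack,done,data}  ✓ labels match
      case ack:
        ?Str vs !Str  ✓
          &{more,data,ack} vs ⊕{more,data,ack}  ✓ labels match
            case more:
              !Unit vs ?Unit  ✓
                !Bool vs ?Bool  ✓
                  end vs end  ✓
            case data:
              &{retry,stop} vs ⊕{retry,stop}  ✓ labels match
                case retry:
                  !Str vs ?Str  ✓
                    Y vs Y  ✓
                case stop:
                  !Unit vs ?Unit  ✓
                    end vs end  ✓
            case ack:
              !Str vs ?Str  ✓
                !Bool vs ?Bool  ✓
                  Y vs Y  ✓
      case done:
        ⊕{data,retry,stop} vs &{data,retry,stop}  ✓ labels match
          case data:
            ⊕{err,done} vs &{err,done}  ✓ labels match
              case err:
                &{stop,ack,more} vs ⊕{stop,ack,more}  ✓ labels match
                  case stop:
                    ?Str vs !Str  ✓
                      end vs end  ✓
                  case ack:
                    &{stop,done,retry} vs ⊕{stop,done,retry}  ✓ labels match
                      case stop:
                        Y vs Y  ✓
                      case done:
                        Y vs Y  ✓
                      case retry:
                        Y vs Y  ✓
                  case more:
                    !Str vs ?Str  ✓
                      Y vs Y  ✓
              case done:
                &{done,err,retry} vs ⊕{done,err,retry}  ✓ labels match
                  case done:
                    &{err,ack} vs ⊕{err,ack}  ✓ labels match
                      case err:
                        Y vs Y  ✓
                      case ack:
                        Y vs Y  ✓
                  case err:
                    ?Unit vs !Unit  ✓
                      end vs end  ✓
                  case retry:
                    ⊕{ack,stop,ok} vs &{ack,stop,ok}  ✓ labels match
                      case ack:
                        Y vs Y  ✓
                      case stop:
                        Y vs Y  ✓
                      case ok:
                        Y vs Y  ✓
          case retry:
            !Bool vs ?Bool  ✓
              !Int vs ?Int  ✓
                !Str vs ?Str  ✓
                  end vs end  ✓
          case stop:
            ?Str vs !Str  ✓
              ⊕{stop,ok,more} vs &{stop,ok,more}  ✓ labels match
                case stop:
                  ?Bool vs !Bool  ✓
                    end vs end  ✓
                case ok:
                  !Bool vs ?Bool  ✓
                    Y vs Y  ✓
                case more:
                  !Bool vs ?Bool  ✓
                    end vs end  ✓
      case data:
        ?Str vs !Str  ✓
          ?Str vs !Str  ✓
            ?Str vs !Str  ✓
              &{more,retry} vs ⊕{more,retry}  ✓ labels match
                case more:
                  Y vs Y  ✓
                case retry:
                  Y vs Y  ✓

YES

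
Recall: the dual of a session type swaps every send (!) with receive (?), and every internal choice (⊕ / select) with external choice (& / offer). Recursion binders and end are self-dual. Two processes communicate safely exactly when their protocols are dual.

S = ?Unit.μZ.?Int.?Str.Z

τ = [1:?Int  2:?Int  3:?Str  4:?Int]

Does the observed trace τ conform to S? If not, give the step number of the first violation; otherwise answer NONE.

@1 got ?Int, protocol expects ?Unit  ✗

1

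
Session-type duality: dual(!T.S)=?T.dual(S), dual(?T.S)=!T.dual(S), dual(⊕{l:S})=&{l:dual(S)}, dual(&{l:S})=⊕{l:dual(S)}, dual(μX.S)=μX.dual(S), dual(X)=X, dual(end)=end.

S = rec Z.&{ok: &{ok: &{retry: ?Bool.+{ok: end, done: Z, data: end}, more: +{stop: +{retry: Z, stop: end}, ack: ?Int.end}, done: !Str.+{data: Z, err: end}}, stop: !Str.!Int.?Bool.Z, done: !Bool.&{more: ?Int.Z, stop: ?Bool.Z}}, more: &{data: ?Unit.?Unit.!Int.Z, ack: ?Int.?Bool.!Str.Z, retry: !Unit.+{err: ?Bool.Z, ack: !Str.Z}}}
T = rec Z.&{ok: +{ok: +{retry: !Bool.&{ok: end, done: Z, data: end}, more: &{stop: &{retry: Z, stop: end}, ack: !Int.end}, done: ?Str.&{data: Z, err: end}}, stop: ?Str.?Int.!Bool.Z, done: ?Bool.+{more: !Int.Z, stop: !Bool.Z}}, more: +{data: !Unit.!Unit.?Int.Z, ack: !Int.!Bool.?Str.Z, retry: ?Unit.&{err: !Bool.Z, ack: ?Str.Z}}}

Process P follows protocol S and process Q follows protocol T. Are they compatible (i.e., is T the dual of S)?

NO

rec Z vs rec Z  match (μ self-dual)
  &{ok,more} vs &{ok,more}  ✗ choice polarity not flipped — not dual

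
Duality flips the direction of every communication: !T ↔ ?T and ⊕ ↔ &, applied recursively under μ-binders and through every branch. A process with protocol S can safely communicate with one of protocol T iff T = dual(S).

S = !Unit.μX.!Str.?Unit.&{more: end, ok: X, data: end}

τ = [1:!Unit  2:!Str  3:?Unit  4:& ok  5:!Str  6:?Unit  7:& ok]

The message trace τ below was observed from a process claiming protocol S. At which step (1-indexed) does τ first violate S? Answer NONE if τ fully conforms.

NONE

[1] !Unit  ok  residual = μX.…
[2] !Str  ok  residual = ?Unit.&{more: end, ok: μX.…, data: end}
[3] ?Unit  ok  residual = &{more: end, ok: μX.…, data: end}
[4] & ok  ok  residual = μX.…
[5] !Str  ok  residual = ?Unit.&{more: end, ok: μX.…, data: end}
[6] ?Unit  ok  residual = &{more: end, ok: μX.…, data: end}
[7] & ok  ok  residual = μX.…
trace exhausted — no violation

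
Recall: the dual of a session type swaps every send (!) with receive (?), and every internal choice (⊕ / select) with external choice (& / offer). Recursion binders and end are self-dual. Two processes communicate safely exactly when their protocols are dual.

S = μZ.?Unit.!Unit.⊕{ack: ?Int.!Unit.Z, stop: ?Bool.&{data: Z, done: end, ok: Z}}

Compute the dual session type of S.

μZ.!Unit.?Unit.&{ack: !Int.?Unit.Z, stop: !Bool.⊕{data: Z, done: end, ok: Z}}

μZ = μZ  (binder kept)
  ?Unit = !Unit
    !Unit = ?Unit
      ⊕{ack,stop} = &{ack,stop}  (internal→external)
        • ack:
          ?Int = !Int
            !Unit = ?Unit
              dual(Z) = Z
        • stop:
          ?Bool = !Bool
            &{data,done,ok} = ⊕{data,done,ok}  (offer→select)
              • data:
                dual(Z) = Z
              • done:
                dual(end) = end
              • ok:
                dual(Z) = Z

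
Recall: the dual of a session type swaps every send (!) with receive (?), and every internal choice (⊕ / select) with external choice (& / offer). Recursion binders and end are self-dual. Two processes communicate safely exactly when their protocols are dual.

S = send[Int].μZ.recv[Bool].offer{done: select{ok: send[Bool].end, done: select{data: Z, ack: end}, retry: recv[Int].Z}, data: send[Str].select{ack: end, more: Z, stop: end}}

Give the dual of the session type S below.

send[Int] ↦ recv[Int]
  μZ ↦ μZ  (rec unchanged)
    recv[Bool] ↦ send[Bool]
      offer{done,data} ↦ select{done,data}  (external→internal)
        [done]
          select{ok,done,retry} ↦ offer{ok,done,retry}  (select→offer)
            [ok]
              send[Bool] ↦ recv[Bool]
                end ↦ end
            [done]
              select{data,ack} ↦ offer{data,ack}  (select→offer)
                [data]
                  Z ↦ Z
                [ack]
                  end ↦ end
            [retry]
              recv[Int] ↦ send[Int]
                Z ↦ Z
        [data]
          send[Str] ↦ recv[Str]
            select{ack,more,stop} ↦ offer{ack,more,stop}  (select→offer)
              [ack]
                end ↦ end
              [more]
                Z ↦ Z
              [stop]
                end ↦ end

recv[Int].μZ.send[Bool].select{done: offer{ok: recv[Bool].end, done: offer{data: Z, ack: end}, retry: send[Int].Z}, data: recv[Str].offer{ack: end, more: Z, stop: end}}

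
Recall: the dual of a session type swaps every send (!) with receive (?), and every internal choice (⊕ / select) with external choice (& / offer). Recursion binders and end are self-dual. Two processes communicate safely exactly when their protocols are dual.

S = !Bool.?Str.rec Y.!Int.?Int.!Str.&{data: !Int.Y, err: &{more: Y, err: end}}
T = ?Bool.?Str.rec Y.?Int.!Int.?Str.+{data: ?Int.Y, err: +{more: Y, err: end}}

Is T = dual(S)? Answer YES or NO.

NO

!Bool ‖ ?Bool  ok
  ?Str ‖ ?Str  ✗ same direction on both sides — not dual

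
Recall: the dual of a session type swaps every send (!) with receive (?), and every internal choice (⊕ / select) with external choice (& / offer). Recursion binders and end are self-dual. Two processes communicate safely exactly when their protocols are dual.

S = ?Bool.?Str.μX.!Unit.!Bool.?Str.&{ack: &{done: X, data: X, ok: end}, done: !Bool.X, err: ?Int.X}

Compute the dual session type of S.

!Bool.!Str.μX.?Unit.?Bool.!Str.⊕{ack: ⊕{done: X, data: X, ok: end}, done: ?Bool.X, err: !Int.X}

?Bool = !Bool
  ?Str = !Str
    μX = μX  (rec unchanged)
      !Unit = ?Unit
        !Bool = ?Bool
          ?Str = !Str
            &{ack,done,err} = ⊕{ack,done,err}  (external→internal)
              case ack:
                &{done,data,ok} = ⊕{done,data,ok}  (external→internal)
                  case done:
                    dual(X) = X
                  case data:
                    dual(X) = X
                  case ok:
                    dual(end) = end
              case done:
                !Bool = ?Bool
                  dual(X) = X
              case err:
                ?Int = !Int
                  dual(X) = X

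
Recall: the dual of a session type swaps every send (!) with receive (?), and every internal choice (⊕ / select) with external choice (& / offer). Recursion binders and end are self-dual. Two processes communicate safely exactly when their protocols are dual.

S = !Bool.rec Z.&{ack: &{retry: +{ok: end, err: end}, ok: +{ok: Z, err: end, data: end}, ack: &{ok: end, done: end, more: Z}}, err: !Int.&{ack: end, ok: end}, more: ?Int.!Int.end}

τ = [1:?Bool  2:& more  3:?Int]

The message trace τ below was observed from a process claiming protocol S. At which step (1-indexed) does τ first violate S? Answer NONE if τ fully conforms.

step 1: got ?Bool, protocol expects !Bool  ✗

1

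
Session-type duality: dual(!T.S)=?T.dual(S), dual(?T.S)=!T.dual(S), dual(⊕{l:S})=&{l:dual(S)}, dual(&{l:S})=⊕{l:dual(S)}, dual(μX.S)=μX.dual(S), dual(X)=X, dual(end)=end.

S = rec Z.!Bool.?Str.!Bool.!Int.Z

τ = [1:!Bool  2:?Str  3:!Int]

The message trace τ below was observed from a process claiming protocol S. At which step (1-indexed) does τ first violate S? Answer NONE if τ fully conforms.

[1] !Bool  match  state: ?Str.!Bool.!Int.rec Z.…
[2] ?Str  match  state: !Bool.!Int.rec Z.…
[3] got !Int, protocol expects !Bool  ✗

3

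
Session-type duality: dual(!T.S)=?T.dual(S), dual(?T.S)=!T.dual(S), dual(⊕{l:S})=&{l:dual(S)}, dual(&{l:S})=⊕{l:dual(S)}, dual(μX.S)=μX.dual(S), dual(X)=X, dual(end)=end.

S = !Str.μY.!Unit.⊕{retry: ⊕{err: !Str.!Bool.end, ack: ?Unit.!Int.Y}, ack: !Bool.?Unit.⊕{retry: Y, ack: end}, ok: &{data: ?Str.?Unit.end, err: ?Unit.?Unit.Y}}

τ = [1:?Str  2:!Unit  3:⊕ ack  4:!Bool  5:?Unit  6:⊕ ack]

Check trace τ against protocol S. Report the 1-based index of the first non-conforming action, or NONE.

step 1: got ?Str, protocol expects !Str  ✗

1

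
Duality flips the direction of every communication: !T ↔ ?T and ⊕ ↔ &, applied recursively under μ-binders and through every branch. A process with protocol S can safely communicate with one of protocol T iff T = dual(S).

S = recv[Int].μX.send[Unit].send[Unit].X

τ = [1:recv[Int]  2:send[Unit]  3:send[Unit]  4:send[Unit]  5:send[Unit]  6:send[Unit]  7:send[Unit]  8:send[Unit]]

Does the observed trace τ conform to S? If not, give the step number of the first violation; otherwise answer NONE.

@1 recv[Int]  ✓  state: μX.…
@2 send[Unit]  ✓  state: send[Unit].μX.…
@3 send[Unit]  ✓  state: μX.…
@4 send[Unit]  ✓  state: send[Unit].μX.…
@5 send[Unit]  ✓  state: μX.…
@6 send[Unit]  ✓  state: send[Unit].μX.…
@7 send[Unit]  ✓  state: μX.…
@8 send[Unit]  ✓  state: send[Unit].μX.…
trace exhausted — no violation

NONE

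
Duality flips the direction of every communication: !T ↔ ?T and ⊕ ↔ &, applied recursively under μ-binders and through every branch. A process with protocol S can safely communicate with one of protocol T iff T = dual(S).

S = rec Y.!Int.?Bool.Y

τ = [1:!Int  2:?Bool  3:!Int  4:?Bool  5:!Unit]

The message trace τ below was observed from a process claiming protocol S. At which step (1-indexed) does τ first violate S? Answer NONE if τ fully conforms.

5

[1] !Int  match  cont: ?Bool.rec Y.…
[2] ?Bool  match  cont: rec Y.…
[3] !Int  match  cont: ?Bool.rec Y.…
[4] ?Bool  match  cont: rec Y.…
[5] got !Unit, protocol expects !Int  ✗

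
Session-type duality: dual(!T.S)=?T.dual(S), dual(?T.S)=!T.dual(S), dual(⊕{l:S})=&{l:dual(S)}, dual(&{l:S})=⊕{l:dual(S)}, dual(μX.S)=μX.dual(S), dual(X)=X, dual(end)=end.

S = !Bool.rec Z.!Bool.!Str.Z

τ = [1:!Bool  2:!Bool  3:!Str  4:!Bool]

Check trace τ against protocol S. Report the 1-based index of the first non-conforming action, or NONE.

@1 !Bool  ✓  residual = rec Z.…
@2 !Bool  ✓  residual = !Str.rec Z.…
@3 !Str  ✓  residual = rec Z.…
@4 !Bool  ✓  residual = !Str.rec Z.…
τ conforms to S (length 4)

NONE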